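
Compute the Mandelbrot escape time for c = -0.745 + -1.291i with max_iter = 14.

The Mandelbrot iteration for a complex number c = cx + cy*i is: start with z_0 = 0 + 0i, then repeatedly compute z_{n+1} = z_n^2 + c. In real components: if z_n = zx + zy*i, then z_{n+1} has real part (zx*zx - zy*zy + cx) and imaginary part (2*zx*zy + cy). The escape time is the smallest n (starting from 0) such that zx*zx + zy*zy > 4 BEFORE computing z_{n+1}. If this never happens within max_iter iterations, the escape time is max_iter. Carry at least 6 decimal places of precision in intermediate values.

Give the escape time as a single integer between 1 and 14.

Answer: 3

Derivation:
z_0 = 0 + 0i, c = -0.7450 + -1.2910i
Iter 1: z = -0.7450 + -1.2910i, |z|^2 = 2.2217
Iter 2: z = -1.8567 + 0.6326i, |z|^2 = 3.8473
Iter 3: z = 2.3020 + -3.6400i, |z|^2 = 18.5488
Escaped at iteration 3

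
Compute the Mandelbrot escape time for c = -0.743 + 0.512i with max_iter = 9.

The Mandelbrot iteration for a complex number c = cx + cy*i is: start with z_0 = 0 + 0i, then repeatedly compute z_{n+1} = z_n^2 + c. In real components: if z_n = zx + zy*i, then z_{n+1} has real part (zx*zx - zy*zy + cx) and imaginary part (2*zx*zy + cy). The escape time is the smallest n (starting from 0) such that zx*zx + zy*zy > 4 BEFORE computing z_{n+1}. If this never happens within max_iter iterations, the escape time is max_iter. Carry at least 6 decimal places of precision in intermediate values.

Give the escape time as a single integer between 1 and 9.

z_0 = 0 + 0i, c = -0.7430 + 0.5120i
Iter 1: z = -0.7430 + 0.5120i, |z|^2 = 0.8142
Iter 2: z = -0.4531 + -0.2488i, |z|^2 = 0.2672
Iter 3: z = -0.5996 + 0.7375i, |z|^2 = 0.9034
Iter 4: z = -0.9273 + -0.3724i, |z|^2 = 0.9987
Iter 5: z = -0.0217 + 1.2027i, |z|^2 = 1.4471
Iter 6: z = -2.1891 + 0.4597i, |z|^2 = 5.0035
Escaped at iteration 6

Answer: 6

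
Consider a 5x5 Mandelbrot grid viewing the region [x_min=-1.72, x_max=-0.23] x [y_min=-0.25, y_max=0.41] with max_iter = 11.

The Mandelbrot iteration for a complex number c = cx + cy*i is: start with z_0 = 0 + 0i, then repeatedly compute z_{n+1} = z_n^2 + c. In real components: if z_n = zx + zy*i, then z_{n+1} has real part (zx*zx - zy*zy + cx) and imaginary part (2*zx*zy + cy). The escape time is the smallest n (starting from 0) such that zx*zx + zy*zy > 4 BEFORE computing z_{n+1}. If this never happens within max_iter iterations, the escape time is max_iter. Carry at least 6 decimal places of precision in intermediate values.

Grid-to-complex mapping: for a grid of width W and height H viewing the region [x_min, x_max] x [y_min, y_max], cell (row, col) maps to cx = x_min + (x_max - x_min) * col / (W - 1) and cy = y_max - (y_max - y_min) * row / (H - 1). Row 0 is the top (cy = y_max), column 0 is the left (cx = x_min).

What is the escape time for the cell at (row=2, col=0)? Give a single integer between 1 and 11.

z_0 = 0 + 0i, c = -1.7200 + 0.0800i
Iter 1: z = -1.7200 + 0.0800i, |z|^2 = 2.9648
Iter 2: z = 1.2320 + -0.1952i, |z|^2 = 1.5559
Iter 3: z = -0.2403 + -0.4010i, |z|^2 = 0.2185
Iter 4: z = -1.8230 + 0.2727i, |z|^2 = 3.3979
Iter 5: z = 1.5291 + -0.9143i, |z|^2 = 3.1741
Iter 6: z = -0.2176 + -2.7160i, |z|^2 = 7.4242
Escaped at iteration 6

Answer: 6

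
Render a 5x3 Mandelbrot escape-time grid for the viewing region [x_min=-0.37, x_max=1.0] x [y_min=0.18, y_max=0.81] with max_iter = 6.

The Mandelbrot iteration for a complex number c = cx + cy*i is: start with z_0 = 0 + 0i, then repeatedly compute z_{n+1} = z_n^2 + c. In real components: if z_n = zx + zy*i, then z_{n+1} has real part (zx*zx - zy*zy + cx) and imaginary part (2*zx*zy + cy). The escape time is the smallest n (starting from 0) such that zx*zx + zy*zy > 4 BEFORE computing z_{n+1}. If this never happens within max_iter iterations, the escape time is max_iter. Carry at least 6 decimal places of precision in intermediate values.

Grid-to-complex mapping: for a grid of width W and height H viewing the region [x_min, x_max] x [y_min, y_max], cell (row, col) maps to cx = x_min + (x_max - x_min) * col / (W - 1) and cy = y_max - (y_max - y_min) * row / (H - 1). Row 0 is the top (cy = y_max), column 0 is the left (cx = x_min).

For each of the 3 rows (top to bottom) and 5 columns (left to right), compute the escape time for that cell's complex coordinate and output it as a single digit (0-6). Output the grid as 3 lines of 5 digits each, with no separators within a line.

(row=0, col=0): c = -0.3700 + 0.8100i → escape time 6
(row=0, col=1): c = -0.0275 + 0.8100i → escape time 6
(row=0, col=2): c = 0.3150 + 0.8100i → escape time 4
(row=0, col=3): c = 0.6575 + 0.8100i → escape time 3
(row=0, col=4): c = 1.0000 + 0.8100i → escape time 2
(row=1, col=0): c = -0.3700 + 0.4950i → escape time 6
(row=1, col=1): c = -0.0275 + 0.4950i → escape time 6
(row=1, col=2): c = 0.3150 + 0.4950i → escape time 6
(row=1, col=3): c = 0.6575 + 0.4950i → escape time 3
(row=1, col=4): c = 1.0000 + 0.4950i → escape time 2
(row=2, col=0): c = -0.3700 + 0.1800i → escape time 6
(row=2, col=1): c = -0.0275 + 0.1800i → escape time 6
(row=2, col=2): c = 0.3150 + 0.1800i → escape time 6
(row=2, col=3): c = 0.6575 + 0.1800i → escape time 4
(row=2, col=4): c = 1.0000 + 0.1800i → escape time 2

Answer: 66432
66632
66642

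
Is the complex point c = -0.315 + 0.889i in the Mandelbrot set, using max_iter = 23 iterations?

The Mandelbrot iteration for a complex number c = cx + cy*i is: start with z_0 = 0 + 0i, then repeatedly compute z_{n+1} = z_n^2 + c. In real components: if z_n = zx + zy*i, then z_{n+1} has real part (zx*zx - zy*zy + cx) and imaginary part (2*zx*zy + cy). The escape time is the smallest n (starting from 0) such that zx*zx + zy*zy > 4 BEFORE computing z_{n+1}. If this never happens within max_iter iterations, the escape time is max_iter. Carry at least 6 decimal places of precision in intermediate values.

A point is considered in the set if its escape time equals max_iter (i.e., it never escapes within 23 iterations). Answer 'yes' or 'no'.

Answer: no

Derivation:
z_0 = 0 + 0i, c = -0.3150 + 0.8890i
Iter 1: z = -0.3150 + 0.8890i, |z|^2 = 0.8895
Iter 2: z = -1.0061 + 0.3289i, |z|^2 = 1.1204
Iter 3: z = 0.5890 + 0.2271i, |z|^2 = 0.3985
Iter 4: z = -0.0196 + 1.1566i, |z|^2 = 1.3380
Iter 5: z = -1.6523 + 0.8436i, |z|^2 = 3.4417
Iter 6: z = 1.7034 + -1.8987i, |z|^2 = 6.5066
Escaped at iteration 6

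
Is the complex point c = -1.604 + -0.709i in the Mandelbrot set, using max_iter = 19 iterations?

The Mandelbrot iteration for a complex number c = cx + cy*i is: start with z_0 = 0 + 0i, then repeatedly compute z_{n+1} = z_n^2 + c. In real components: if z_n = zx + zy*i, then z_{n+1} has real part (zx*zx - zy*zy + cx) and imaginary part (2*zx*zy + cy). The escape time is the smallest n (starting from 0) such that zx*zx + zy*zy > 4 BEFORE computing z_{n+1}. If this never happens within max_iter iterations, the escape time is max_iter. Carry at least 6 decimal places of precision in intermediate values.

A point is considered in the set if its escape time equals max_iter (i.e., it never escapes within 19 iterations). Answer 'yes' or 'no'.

Answer: no

Derivation:
z_0 = 0 + 0i, c = -1.6040 + -0.7090i
Iter 1: z = -1.6040 + -0.7090i, |z|^2 = 3.0755
Iter 2: z = 0.4661 + 1.5655i, |z|^2 = 2.6680
Iter 3: z = -3.8374 + 0.7504i, |z|^2 = 15.2890
Escaped at iteration 3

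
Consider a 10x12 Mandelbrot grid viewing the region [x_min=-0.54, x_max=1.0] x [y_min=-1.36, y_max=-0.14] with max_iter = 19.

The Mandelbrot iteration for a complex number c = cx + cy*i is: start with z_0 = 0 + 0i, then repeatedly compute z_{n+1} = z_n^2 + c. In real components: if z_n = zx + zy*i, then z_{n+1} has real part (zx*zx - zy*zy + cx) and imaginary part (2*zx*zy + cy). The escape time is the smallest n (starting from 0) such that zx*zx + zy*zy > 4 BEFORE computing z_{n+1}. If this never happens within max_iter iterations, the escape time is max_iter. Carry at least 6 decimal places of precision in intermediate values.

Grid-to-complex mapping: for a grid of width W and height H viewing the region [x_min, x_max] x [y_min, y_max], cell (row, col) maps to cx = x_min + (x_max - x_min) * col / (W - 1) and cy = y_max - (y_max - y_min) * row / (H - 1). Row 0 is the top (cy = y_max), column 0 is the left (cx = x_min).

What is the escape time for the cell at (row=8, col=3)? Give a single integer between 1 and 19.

Answer: 8

Derivation:
z_0 = 0 + 0i, c = -0.0267 + -1.0273i
Iter 1: z = -0.0267 + -1.0273i, |z|^2 = 1.0560
Iter 2: z = -1.0812 + -0.9725i, |z|^2 = 2.1148
Iter 3: z = 0.1967 + 1.0757i, |z|^2 = 1.1959
Iter 4: z = -1.1451 + -0.6041i, |z|^2 = 1.6763
Iter 5: z = 0.9198 + 0.3563i, |z|^2 = 0.9729
Iter 6: z = 0.6924 + -0.3719i, |z|^2 = 0.6177
Iter 7: z = 0.3144 + -1.5423i, |z|^2 = 2.4774
Iter 8: z = -2.3064 + -1.9969i, |z|^2 = 9.3073
Escaped at iteration 8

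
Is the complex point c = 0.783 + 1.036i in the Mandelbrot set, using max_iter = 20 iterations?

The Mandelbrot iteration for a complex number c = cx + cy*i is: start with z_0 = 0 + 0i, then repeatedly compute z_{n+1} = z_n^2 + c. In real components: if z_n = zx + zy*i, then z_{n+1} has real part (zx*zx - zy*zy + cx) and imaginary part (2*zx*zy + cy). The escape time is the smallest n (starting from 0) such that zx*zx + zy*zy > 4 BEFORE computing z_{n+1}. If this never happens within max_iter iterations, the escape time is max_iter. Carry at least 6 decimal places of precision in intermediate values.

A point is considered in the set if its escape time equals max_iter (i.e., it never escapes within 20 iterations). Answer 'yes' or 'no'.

Answer: no

Derivation:
z_0 = 0 + 0i, c = 0.7830 + 1.0360i
Iter 1: z = 0.7830 + 1.0360i, |z|^2 = 1.6864
Iter 2: z = 0.3228 + 2.6584i, |z|^2 = 7.1712
Escaped at iteration 2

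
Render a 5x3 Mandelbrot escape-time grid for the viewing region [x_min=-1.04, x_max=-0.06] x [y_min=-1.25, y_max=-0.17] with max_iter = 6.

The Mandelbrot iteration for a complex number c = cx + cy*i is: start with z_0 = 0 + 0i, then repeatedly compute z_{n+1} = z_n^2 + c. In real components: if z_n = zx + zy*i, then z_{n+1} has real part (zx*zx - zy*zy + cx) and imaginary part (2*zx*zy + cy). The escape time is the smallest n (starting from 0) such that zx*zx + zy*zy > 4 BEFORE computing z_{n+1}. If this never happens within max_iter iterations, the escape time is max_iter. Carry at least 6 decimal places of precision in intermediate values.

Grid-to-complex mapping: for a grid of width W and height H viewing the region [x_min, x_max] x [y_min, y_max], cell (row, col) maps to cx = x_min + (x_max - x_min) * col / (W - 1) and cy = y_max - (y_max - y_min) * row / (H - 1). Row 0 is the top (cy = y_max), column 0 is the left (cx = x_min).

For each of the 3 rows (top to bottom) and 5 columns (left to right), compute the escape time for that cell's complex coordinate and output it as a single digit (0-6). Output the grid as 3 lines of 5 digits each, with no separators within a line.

(row=0, col=0): c = -1.0400 + -0.1700i → escape time 6
(row=0, col=1): c = -0.7950 + -0.1700i → escape time 6
(row=0, col=2): c = -0.5500 + -0.1700i → escape time 6
(row=0, col=3): c = -0.3050 + -0.1700i → escape time 6
(row=0, col=4): c = -0.0600 + -0.1700i → escape time 6
(row=1, col=0): c = -1.0400 + -0.7100i → escape time 3
(row=1, col=1): c = -0.7950 + -0.7100i → escape time 4
(row=1, col=2): c = -0.5500 + -0.7100i → escape time 6
(row=1, col=3): c = -0.3050 + -0.7100i → escape time 6
(row=1, col=4): c = -0.0600 + -0.7100i → escape time 6
(row=2, col=0): c = -1.0400 + -1.2500i → escape time 2
(row=2, col=1): c = -0.7950 + -1.2500i → escape time 3
(row=2, col=2): c = -0.5500 + -1.2500i → escape time 3
(row=2, col=3): c = -0.3050 + -1.2500i → escape time 3
(row=2, col=4): c = -0.0600 + -1.2500i → escape time 3

Answer: 66666
34666
23333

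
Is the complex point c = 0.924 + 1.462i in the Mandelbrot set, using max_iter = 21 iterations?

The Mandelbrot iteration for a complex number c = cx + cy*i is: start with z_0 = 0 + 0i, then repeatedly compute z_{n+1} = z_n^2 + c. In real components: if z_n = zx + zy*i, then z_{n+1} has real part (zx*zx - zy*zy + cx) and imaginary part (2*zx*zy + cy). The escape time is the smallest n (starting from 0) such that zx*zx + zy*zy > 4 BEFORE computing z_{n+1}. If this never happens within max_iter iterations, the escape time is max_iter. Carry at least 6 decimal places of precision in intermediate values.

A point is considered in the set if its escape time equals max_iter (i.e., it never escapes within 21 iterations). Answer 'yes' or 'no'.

Answer: no

Derivation:
z_0 = 0 + 0i, c = 0.9240 + 1.4620i
Iter 1: z = 0.9240 + 1.4620i, |z|^2 = 2.9912
Iter 2: z = -0.3597 + 4.1638i, |z|^2 = 17.4664
Escaped at iteration 2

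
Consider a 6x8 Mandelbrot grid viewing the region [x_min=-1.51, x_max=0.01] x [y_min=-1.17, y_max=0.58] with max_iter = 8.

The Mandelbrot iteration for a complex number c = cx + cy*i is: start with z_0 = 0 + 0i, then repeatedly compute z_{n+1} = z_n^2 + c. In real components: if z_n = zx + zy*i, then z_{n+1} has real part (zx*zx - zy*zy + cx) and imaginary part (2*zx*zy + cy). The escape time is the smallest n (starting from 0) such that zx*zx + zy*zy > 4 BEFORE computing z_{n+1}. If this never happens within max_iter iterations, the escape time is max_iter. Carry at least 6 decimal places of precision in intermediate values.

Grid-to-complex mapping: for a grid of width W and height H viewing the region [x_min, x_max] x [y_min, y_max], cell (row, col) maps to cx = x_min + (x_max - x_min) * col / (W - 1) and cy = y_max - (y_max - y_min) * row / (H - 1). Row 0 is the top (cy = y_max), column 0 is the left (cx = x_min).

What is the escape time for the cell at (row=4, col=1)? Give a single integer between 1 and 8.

Answer: 6

Derivation:
z_0 = 0 + 0i, c = -1.2060 + -0.4200i
Iter 1: z = -1.2060 + -0.4200i, |z|^2 = 1.6308
Iter 2: z = 0.0720 + 0.5930i, |z|^2 = 0.3569
Iter 3: z = -1.5525 + -0.3346i, |z|^2 = 2.5222
Iter 4: z = 1.0923 + 0.6188i, |z|^2 = 1.5762
Iter 5: z = -0.3957 + 0.9319i, |z|^2 = 1.0251
Iter 6: z = -1.9179 + -1.1575i, |z|^2 = 5.0182
Escaped at iteration 6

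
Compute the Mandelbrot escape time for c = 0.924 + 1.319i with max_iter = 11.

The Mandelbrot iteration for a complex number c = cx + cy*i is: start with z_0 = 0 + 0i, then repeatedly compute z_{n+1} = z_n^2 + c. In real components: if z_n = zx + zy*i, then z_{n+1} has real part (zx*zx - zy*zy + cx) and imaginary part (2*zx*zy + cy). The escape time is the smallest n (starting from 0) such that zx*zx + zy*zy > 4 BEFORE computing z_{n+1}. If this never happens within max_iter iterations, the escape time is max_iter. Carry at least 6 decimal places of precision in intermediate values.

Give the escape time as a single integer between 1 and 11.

z_0 = 0 + 0i, c = 0.9240 + 1.3190i
Iter 1: z = 0.9240 + 1.3190i, |z|^2 = 2.5935
Iter 2: z = 0.0380 + 3.7565i, |z|^2 = 14.1128
Escaped at iteration 2

Answer: 2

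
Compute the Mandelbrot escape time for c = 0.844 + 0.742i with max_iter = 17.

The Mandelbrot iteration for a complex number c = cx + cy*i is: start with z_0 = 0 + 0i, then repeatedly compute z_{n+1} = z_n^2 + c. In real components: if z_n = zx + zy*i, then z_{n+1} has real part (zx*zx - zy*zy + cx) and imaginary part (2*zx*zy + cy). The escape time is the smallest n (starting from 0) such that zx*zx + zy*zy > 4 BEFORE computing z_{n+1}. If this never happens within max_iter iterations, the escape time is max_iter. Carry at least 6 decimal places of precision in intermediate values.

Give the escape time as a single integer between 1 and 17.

Answer: 2

Derivation:
z_0 = 0 + 0i, c = 0.8440 + 0.7420i
Iter 1: z = 0.8440 + 0.7420i, |z|^2 = 1.2629
Iter 2: z = 1.0058 + 1.9945i, |z|^2 = 4.9896
Escaped at iteration 2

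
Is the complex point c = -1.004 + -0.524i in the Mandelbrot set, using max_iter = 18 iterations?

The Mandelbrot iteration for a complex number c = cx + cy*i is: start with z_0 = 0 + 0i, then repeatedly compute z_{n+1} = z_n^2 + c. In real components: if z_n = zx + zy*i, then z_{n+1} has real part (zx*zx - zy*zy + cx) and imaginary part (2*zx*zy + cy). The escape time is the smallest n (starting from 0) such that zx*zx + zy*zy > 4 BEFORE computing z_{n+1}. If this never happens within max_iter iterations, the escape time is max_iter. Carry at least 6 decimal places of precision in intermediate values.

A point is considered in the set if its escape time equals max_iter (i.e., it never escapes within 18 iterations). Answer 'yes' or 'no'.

Answer: no

Derivation:
z_0 = 0 + 0i, c = -1.0040 + -0.5240i
Iter 1: z = -1.0040 + -0.5240i, |z|^2 = 1.2826
Iter 2: z = -0.2706 + 0.5282i, |z|^2 = 0.3522
Iter 3: z = -1.2098 + -0.8098i, |z|^2 = 2.1194
Iter 4: z = -0.1962 + 1.4354i, |z|^2 = 2.0989
Iter 5: z = -3.0259 + -1.0873i, |z|^2 = 10.3382
Escaped at iteration 5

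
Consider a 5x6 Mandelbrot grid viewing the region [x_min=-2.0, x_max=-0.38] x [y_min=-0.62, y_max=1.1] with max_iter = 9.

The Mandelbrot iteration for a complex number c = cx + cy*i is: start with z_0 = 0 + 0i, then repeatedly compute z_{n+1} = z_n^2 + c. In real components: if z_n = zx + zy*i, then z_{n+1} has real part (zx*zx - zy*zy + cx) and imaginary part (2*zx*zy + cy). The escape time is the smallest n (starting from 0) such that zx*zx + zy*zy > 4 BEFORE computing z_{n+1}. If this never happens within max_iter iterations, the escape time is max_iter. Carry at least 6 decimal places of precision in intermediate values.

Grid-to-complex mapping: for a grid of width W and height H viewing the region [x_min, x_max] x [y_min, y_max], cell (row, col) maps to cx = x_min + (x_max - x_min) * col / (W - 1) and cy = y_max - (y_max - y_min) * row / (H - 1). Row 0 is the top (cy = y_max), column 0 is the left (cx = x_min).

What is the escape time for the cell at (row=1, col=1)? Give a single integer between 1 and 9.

Answer: 3

Derivation:
z_0 = 0 + 0i, c = -1.5950 + 0.7560i
Iter 1: z = -1.5950 + 0.7560i, |z|^2 = 3.1156
Iter 2: z = 0.3775 + -1.6556i, |z|^2 = 2.8836
Iter 3: z = -4.1936 + -0.4940i, |z|^2 = 17.8307
Escaped at iteration 3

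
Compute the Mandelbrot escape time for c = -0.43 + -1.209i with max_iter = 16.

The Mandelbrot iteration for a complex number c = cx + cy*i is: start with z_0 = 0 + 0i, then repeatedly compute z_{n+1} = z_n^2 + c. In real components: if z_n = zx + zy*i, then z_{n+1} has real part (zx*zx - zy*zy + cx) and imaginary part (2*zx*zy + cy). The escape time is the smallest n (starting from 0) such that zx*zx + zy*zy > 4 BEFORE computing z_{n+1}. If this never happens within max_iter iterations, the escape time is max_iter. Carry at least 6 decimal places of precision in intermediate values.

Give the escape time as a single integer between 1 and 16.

Answer: 3

Derivation:
z_0 = 0 + 0i, c = -0.4300 + -1.2090i
Iter 1: z = -0.4300 + -1.2090i, |z|^2 = 1.6466
Iter 2: z = -1.7068 + -0.1693i, |z|^2 = 2.9418
Iter 3: z = 2.4545 + -0.6312i, |z|^2 = 6.4228
Escaped at iteration 3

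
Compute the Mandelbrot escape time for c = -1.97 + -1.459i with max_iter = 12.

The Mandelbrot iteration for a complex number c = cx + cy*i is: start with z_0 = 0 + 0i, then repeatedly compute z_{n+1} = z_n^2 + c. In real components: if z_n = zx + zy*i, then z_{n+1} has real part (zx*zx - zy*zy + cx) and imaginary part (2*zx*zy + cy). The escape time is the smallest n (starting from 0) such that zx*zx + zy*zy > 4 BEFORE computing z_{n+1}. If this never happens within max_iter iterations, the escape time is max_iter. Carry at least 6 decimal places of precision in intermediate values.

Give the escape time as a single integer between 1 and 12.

z_0 = 0 + 0i, c = -1.9700 + -1.4590i
Iter 1: z = -1.9700 + -1.4590i, |z|^2 = 6.0096
Escaped at iteration 1

Answer: 1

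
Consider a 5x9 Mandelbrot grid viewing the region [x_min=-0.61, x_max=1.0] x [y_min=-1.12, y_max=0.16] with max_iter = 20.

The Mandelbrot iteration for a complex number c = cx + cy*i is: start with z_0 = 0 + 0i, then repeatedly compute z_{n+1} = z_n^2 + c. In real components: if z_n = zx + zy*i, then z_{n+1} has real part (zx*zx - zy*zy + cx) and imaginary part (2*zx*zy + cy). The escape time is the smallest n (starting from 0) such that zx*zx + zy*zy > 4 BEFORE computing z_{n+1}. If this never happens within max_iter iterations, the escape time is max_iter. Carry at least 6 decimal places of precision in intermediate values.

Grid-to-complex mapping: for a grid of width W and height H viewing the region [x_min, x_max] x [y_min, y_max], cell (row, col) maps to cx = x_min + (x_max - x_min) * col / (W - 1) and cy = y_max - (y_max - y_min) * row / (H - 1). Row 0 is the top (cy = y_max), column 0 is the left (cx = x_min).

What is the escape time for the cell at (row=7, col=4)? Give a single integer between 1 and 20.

Answer: 2

Derivation:
z_0 = 0 + 0i, c = 1.0000 + -0.9600i
Iter 1: z = 1.0000 + -0.9600i, |z|^2 = 1.9216
Iter 2: z = 1.0784 + -2.8800i, |z|^2 = 9.4573
Escaped at iteration 2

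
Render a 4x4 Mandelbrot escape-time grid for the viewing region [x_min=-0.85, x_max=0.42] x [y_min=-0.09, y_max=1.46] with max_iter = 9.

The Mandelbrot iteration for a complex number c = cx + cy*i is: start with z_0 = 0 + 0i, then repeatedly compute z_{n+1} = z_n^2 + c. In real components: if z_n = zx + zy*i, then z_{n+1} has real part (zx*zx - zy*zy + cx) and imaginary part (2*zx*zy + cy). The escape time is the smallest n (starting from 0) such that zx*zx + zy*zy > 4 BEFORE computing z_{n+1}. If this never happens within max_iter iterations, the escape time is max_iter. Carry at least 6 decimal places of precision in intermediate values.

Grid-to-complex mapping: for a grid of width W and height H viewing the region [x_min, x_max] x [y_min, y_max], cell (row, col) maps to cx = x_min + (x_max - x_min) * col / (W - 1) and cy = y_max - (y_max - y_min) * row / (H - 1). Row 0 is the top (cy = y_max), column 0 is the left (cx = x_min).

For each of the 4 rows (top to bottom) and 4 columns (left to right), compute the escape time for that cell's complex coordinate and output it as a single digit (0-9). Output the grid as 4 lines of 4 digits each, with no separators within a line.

Answer: 2222
3473
7998
9997

Derivation:
(row=0, col=0): c = -0.8500 + 1.4600i → escape time 2
(row=0, col=1): c = -0.4267 + 1.4600i → escape time 2
(row=0, col=2): c = -0.0033 + 1.4600i → escape time 2
(row=0, col=3): c = 0.4200 + 1.4600i → escape time 2
(row=1, col=0): c = -0.8500 + 0.9433i → escape time 3
(row=1, col=1): c = -0.4267 + 0.9433i → escape time 4
(row=1, col=2): c = -0.0033 + 0.9433i → escape time 7
(row=1, col=3): c = 0.4200 + 0.9433i → escape time 3
(row=2, col=0): c = -0.8500 + 0.4267i → escape time 7
(row=2, col=1): c = -0.4267 + 0.4267i → escape time 9
(row=2, col=2): c = -0.0033 + 0.4267i → escape time 9
(row=2, col=3): c = 0.4200 + 0.4267i → escape time 8
(row=3, col=0): c = -0.8500 + -0.0900i → escape time 9
(row=3, col=1): c = -0.4267 + -0.0900i → escape time 9
(row=3, col=2): c = -0.0033 + -0.0900i → escape time 9
(row=3, col=3): c = 0.4200 + -0.0900i → escape time 7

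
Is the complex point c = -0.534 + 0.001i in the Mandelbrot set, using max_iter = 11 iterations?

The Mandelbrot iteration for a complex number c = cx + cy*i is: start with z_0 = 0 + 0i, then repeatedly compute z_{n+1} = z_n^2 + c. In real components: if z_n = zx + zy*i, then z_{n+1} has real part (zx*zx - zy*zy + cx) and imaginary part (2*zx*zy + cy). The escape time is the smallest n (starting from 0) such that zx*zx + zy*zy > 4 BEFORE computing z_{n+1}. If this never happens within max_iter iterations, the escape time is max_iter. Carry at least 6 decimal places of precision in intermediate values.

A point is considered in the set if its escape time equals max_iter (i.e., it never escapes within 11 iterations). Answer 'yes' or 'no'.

z_0 = 0 + 0i, c = -0.5340 + 0.0010i
Iter 1: z = -0.5340 + 0.0010i, |z|^2 = 0.2852
Iter 2: z = -0.2488 + -0.0001i, |z|^2 = 0.0619
Iter 3: z = -0.4721 + 0.0010i, |z|^2 = 0.2229
Iter 4: z = -0.3111 + 0.0000i, |z|^2 = 0.0968
Iter 5: z = -0.4372 + 0.0010i, |z|^2 = 0.1911
Iter 6: z = -0.3429 + 0.0001i, |z|^2 = 0.1176
Iter 7: z = -0.4164 + 0.0009i, |z|^2 = 0.1734
Iter 8: z = -0.3606 + 0.0002i, |z|^2 = 0.1300
Iter 9: z = -0.4040 + 0.0008i, |z|^2 = 0.1632
Iter 10: z = -0.3708 + 0.0003i, |z|^2 = 0.1375
Did not escape in 11 iterations → in set

Answer: yes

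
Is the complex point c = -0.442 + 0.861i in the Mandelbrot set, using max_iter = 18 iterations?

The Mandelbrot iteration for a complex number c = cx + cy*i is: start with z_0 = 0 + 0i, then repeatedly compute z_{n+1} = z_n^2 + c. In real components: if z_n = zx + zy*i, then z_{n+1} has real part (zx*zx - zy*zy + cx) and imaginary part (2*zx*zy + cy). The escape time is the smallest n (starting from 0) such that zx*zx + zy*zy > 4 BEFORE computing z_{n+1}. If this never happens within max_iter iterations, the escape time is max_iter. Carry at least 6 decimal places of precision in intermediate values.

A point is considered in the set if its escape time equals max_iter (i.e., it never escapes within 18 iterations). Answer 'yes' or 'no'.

z_0 = 0 + 0i, c = -0.4420 + 0.8610i
Iter 1: z = -0.4420 + 0.8610i, |z|^2 = 0.9367
Iter 2: z = -0.9880 + 0.0999i, |z|^2 = 0.9860
Iter 3: z = 0.5241 + 0.6637i, |z|^2 = 0.7151
Iter 4: z = -0.6078 + 1.5566i, |z|^2 = 2.7925
Iter 5: z = -2.4957 + -1.0311i, |z|^2 = 7.2917
Escaped at iteration 5

Answer: no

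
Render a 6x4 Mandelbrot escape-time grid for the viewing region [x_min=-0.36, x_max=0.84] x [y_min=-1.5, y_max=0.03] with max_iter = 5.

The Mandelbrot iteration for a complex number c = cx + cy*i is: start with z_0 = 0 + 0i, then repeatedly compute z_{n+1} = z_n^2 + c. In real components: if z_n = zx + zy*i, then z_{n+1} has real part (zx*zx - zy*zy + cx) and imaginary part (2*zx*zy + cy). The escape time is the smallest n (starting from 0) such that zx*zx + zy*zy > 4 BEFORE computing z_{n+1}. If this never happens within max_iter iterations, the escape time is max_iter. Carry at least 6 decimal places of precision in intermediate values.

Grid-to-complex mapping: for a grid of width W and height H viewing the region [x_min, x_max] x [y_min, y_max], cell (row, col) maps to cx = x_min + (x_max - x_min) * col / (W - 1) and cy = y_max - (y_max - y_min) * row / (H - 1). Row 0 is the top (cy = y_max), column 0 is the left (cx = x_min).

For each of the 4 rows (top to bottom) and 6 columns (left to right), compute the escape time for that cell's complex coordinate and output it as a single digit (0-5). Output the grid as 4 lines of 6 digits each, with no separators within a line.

(row=0, col=0): c = -0.3600 + 0.0300i → escape time 5
(row=0, col=1): c = -0.1200 + 0.0300i → escape time 5
(row=0, col=2): c = 0.1200 + 0.0300i → escape time 5
(row=0, col=3): c = 0.3600 + 0.0300i → escape time 5
(row=0, col=4): c = 0.6000 + 0.0300i → escape time 4
(row=0, col=5): c = 0.8400 + 0.0300i → escape time 3
(row=1, col=0): c = -0.3600 + -0.4800i → escape time 5
(row=1, col=1): c = -0.1200 + -0.4800i → escape time 5
(row=1, col=2): c = 0.1200 + -0.4800i → escape time 5
(row=1, col=3): c = 0.3600 + -0.4800i → escape time 5
(row=1, col=4): c = 0.6000 + -0.4800i → escape time 3
(row=1, col=5): c = 0.8400 + -0.4800i → escape time 3
(row=2, col=0): c = -0.3600 + -0.9900i → escape time 5
(row=2, col=1): c = -0.1200 + -0.9900i → escape time 5
(row=2, col=2): c = 0.1200 + -0.9900i → escape time 4
(row=2, col=3): c = 0.3600 + -0.9900i → escape time 3
(row=2, col=4): c = 0.6000 + -0.9900i → escape time 2
(row=2, col=5): c = 0.8400 + -0.9900i → escape time 2
(row=3, col=0): c = -0.3600 + -1.5000i → escape time 2
(row=3, col=1): c = -0.1200 + -1.5000i → escape time 2
(row=3, col=2): c = 0.1200 + -1.5000i → escape time 2
(row=3, col=3): c = 0.3600 + -1.5000i → escape time 2
(row=3, col=4): c = 0.6000 + -1.5000i → escape time 2
(row=3, col=5): c = 0.8400 + -1.5000i → escape time 2

Answer: 555543
555533
554322
222222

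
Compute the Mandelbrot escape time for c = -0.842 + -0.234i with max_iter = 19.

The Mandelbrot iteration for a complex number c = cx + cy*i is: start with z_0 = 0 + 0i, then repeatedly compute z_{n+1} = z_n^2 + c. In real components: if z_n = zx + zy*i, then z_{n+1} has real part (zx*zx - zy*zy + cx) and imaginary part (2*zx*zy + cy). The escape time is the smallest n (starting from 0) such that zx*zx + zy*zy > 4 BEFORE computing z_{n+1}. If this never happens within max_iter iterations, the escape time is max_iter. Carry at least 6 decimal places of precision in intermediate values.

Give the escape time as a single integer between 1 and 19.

z_0 = 0 + 0i, c = -0.8420 + -0.2340i
Iter 1: z = -0.8420 + -0.2340i, |z|^2 = 0.7637
Iter 2: z = -0.1878 + 0.1601i, |z|^2 = 0.0609
Iter 3: z = -0.8324 + -0.2941i, |z|^2 = 0.7793
Iter 4: z = -0.2357 + 0.2556i, |z|^2 = 0.1209
Iter 5: z = -0.8518 + -0.3545i, |z|^2 = 0.8512
Iter 6: z = -0.2421 + 0.3699i, |z|^2 = 0.1955
Iter 7: z = -0.9202 + -0.4131i, |z|^2 = 1.0175
Iter 8: z = -0.1659 + 0.5263i, |z|^2 = 0.3045
Iter 9: z = -1.0915 + -0.4086i, |z|^2 = 1.3583
Iter 10: z = 0.1824 + 0.6580i, |z|^2 = 0.4663
Iter 11: z = -1.2417 + 0.0060i, |z|^2 = 1.5420
Iter 12: z = 0.6999 + -0.2490i, |z|^2 = 0.5518
Iter 13: z = -0.4141 + -0.5825i, |z|^2 = 0.5108
Iter 14: z = -1.0098 + 0.2485i, |z|^2 = 1.0814
Iter 15: z = 0.1159 + -0.7358i, |z|^2 = 0.5548
Iter 16: z = -1.3699 + -0.4045i, |z|^2 = 2.0404
Iter 17: z = 0.8711 + 0.8744i, |z|^2 = 1.5233
Iter 18: z = -0.8478 + 1.2893i, |z|^2 = 2.3811

Answer: 19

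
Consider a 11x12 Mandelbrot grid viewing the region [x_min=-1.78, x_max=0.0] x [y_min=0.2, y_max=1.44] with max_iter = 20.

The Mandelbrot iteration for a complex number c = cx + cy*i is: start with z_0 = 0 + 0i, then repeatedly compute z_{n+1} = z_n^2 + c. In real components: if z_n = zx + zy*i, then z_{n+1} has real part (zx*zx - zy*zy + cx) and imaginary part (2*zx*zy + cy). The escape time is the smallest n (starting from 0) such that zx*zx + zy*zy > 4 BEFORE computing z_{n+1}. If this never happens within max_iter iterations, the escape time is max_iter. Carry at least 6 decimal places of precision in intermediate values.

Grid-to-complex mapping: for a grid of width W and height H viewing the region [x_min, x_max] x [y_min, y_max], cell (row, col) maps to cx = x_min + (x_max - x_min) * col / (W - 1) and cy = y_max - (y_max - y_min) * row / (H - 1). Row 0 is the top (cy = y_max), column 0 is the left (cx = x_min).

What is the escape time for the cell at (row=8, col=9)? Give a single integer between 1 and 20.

Answer: 20

Derivation:
z_0 = 0 + 0i, c = -0.1780 + 0.5382i
Iter 1: z = -0.1780 + 0.5382i, |z|^2 = 0.3213
Iter 2: z = -0.4360 + 0.3466i, |z|^2 = 0.3102
Iter 3: z = -0.1081 + 0.2360i, |z|^2 = 0.0674
Iter 4: z = -0.2220 + 0.4872i, |z|^2 = 0.2866
Iter 5: z = -0.3661 + 0.3219i, |z|^2 = 0.2376
Iter 6: z = -0.1476 + 0.3025i, |z|^2 = 0.1133
Iter 7: z = -0.2477 + 0.4489i, |z|^2 = 0.2629
Iter 8: z = -0.3181 + 0.3158i, |z|^2 = 0.2009
Iter 9: z = -0.1765 + 0.3373i, |z|^2 = 0.1449
Iter 10: z = -0.2606 + 0.4191i, |z|^2 = 0.2436
Iter 11: z = -0.2857 + 0.3197i, |z|^2 = 0.1839
Iter 12: z = -0.1986 + 0.3555i, |z|^2 = 0.1658
Iter 13: z = -0.2649 + 0.3970i, |z|^2 = 0.2278
Iter 14: z = -0.2654 + 0.3278i, |z|^2 = 0.1779
Iter 15: z = -0.2150 + 0.3641i, |z|^2 = 0.1788
Iter 16: z = -0.2644 + 0.3816i, |z|^2 = 0.2155
Iter 17: z = -0.2537 + 0.3364i, |z|^2 = 0.1776
Iter 18: z = -0.2268 + 0.3675i, |z|^2 = 0.1865
Iter 19: z = -0.2616 + 0.3715i, |z|^2 = 0.2064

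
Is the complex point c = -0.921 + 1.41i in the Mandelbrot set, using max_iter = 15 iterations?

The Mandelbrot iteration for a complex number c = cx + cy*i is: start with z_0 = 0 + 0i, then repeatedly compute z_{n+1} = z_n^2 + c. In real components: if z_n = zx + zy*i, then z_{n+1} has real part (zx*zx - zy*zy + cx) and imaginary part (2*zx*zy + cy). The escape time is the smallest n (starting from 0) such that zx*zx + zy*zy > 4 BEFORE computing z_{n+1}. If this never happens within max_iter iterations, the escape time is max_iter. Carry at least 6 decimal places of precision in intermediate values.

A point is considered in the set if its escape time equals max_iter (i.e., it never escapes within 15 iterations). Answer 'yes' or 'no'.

Answer: no

Derivation:
z_0 = 0 + 0i, c = -0.9210 + 1.4100i
Iter 1: z = -0.9210 + 1.4100i, |z|^2 = 2.8363
Iter 2: z = -2.0609 + -1.1872i, |z|^2 = 5.6566
Escaped at iteration 2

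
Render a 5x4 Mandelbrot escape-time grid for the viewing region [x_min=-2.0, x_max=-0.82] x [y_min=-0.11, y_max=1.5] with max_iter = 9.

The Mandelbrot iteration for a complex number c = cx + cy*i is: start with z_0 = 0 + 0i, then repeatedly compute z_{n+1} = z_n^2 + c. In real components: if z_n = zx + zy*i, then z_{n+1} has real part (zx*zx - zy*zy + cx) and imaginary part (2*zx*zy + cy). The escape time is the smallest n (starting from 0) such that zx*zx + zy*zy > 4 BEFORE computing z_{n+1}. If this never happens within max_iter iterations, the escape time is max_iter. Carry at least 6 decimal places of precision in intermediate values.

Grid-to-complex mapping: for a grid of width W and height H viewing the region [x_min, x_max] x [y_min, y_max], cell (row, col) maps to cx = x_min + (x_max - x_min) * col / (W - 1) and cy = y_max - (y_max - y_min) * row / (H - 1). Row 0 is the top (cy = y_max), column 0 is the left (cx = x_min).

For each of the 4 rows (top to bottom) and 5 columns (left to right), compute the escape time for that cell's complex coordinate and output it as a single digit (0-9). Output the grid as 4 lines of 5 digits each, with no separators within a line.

(row=0, col=0): c = -2.0000 + 1.5000i → escape time 1
(row=0, col=1): c = -1.7050 + 1.5000i → escape time 1
(row=0, col=2): c = -1.4100 + 1.5000i → escape time 1
(row=0, col=3): c = -1.1150 + 1.5000i → escape time 2
(row=0, col=4): c = -0.8200 + 1.5000i → escape time 2
(row=1, col=0): c = -2.0000 + 0.9633i → escape time 1
(row=1, col=1): c = -1.7050 + 0.9633i → escape time 2
(row=1, col=2): c = -1.4100 + 0.9633i → escape time 3
(row=1, col=3): c = -1.1150 + 0.9633i → escape time 3
(row=1, col=4): c = -0.8200 + 0.9633i → escape time 3
(row=2, col=0): c = -2.0000 + 0.4267i → escape time 1
(row=2, col=1): c = -1.7050 + 0.4267i → escape time 3
(row=2, col=2): c = -1.4100 + 0.4267i → escape time 4
(row=2, col=3): c = -1.1150 + 0.4267i → escape time 6
(row=2, col=4): c = -0.8200 + 0.4267i → escape time 7
(row=3, col=0): c = -2.0000 + -0.1100i → escape time 1
(row=3, col=1): c = -1.7050 + -0.1100i → escape time 5
(row=3, col=2): c = -1.4100 + -0.1100i → escape time 9
(row=3, col=3): c = -1.1150 + -0.1100i → escape time 9
(row=3, col=4): c = -0.8200 + -0.1100i → escape time 9

Answer: 11122
12333
13467
15999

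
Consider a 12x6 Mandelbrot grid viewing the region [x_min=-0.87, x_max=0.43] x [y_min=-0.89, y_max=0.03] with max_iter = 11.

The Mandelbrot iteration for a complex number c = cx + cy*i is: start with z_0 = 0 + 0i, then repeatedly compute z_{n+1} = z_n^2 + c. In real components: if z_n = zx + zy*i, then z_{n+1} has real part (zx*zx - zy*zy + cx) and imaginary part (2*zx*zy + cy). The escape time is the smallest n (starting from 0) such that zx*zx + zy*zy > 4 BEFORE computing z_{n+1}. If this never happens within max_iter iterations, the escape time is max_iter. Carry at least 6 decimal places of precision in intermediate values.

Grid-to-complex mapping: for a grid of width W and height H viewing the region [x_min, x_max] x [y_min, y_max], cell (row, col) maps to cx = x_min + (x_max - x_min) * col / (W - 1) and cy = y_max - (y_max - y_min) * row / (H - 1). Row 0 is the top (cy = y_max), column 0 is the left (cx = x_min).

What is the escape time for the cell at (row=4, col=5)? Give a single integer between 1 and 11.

z_0 = 0 + 0i, c = -0.2791 + -0.7060i
Iter 1: z = -0.2791 + -0.7060i, |z|^2 = 0.5763
Iter 2: z = -0.6996 + -0.3119i, |z|^2 = 0.5868
Iter 3: z = 0.1131 + -0.2695i, |z|^2 = 0.0854
Iter 4: z = -0.3389 + -0.7670i, |z|^2 = 0.7031
Iter 5: z = -0.7524 + -0.1861i, |z|^2 = 0.6008
Iter 6: z = 0.2525 + -0.4260i, |z|^2 = 0.2452
Iter 7: z = -0.3968 + -0.9211i, |z|^2 = 1.0059
Iter 8: z = -0.9700 + 0.0250i, |z|^2 = 0.9416
Iter 9: z = 0.6613 + -0.7545i, |z|^2 = 1.0065
Iter 10: z = -0.4111 + -1.7038i, |z|^2 = 3.0720

Answer: 11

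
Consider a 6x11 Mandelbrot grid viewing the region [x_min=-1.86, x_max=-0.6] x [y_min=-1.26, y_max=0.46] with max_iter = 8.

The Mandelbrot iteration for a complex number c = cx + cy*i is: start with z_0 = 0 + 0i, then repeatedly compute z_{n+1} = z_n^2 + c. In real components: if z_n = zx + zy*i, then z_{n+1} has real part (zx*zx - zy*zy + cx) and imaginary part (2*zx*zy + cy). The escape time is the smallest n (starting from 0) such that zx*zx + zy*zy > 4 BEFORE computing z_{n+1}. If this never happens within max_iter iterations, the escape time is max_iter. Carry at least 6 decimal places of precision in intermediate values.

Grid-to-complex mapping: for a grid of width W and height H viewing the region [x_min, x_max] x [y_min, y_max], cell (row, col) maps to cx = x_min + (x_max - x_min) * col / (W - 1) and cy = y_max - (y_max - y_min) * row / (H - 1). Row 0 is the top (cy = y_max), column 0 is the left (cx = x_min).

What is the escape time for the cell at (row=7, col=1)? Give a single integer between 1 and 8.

z_0 = 0 + 0i, c = -1.6080 + -0.7440i
Iter 1: z = -1.6080 + -0.7440i, |z|^2 = 3.1392
Iter 2: z = 0.4241 + 1.6487i, |z|^2 = 2.8981
Iter 3: z = -4.1463 + 0.6545i, |z|^2 = 17.6205
Escaped at iteration 3

Answer: 3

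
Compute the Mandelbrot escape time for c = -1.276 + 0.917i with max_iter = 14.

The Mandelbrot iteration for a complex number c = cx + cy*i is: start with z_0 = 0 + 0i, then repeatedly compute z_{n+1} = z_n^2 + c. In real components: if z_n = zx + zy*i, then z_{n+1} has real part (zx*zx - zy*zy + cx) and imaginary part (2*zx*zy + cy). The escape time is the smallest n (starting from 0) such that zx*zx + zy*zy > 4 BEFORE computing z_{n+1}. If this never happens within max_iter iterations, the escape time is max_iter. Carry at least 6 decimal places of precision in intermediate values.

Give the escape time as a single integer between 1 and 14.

z_0 = 0 + 0i, c = -1.2760 + 0.9170i
Iter 1: z = -1.2760 + 0.9170i, |z|^2 = 2.4691
Iter 2: z = -0.4887 + -1.4232i, |z|^2 = 2.2643
Iter 3: z = -3.0626 + 2.3081i, |z|^2 = 14.7067
Escaped at iteration 3

Answer: 3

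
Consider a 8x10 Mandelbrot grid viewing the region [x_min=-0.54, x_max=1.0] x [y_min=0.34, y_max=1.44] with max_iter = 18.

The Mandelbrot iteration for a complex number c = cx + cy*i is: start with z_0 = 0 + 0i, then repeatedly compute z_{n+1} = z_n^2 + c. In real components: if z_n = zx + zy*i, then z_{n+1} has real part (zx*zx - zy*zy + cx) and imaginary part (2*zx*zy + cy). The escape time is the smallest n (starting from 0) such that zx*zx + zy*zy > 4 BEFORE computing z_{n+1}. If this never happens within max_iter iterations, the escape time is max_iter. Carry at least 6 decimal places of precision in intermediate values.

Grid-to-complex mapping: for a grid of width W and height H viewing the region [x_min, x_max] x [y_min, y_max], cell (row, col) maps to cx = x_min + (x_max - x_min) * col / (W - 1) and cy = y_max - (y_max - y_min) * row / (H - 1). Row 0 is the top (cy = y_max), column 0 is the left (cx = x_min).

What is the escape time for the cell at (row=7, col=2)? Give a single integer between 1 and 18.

Answer: 18

Derivation:
z_0 = 0 + 0i, c = -0.1000 + 0.5844i
Iter 1: z = -0.1000 + 0.5844i, |z|^2 = 0.3516
Iter 2: z = -0.4316 + 0.4676i, |z|^2 = 0.4049
Iter 3: z = -0.1324 + 0.1809i, |z|^2 = 0.0502
Iter 4: z = -0.1152 + 0.5366i, |z|^2 = 0.3012
Iter 5: z = -0.3746 + 0.4608i, |z|^2 = 0.3527
Iter 6: z = -0.1720 + 0.2392i, |z|^2 = 0.0868
Iter 7: z = -0.1276 + 0.5022i, |z|^2 = 0.2685
Iter 8: z = -0.3359 + 0.4563i, |z|^2 = 0.3210
Iter 9: z = -0.1954 + 0.2779i, |z|^2 = 0.1154
Iter 10: z = -0.1391 + 0.4758i, |z|^2 = 0.2458
Iter 11: z = -0.3071 + 0.4521i, |z|^2 = 0.2987
Iter 12: z = -0.2101 + 0.3068i, |z|^2 = 0.1382
Iter 13: z = -0.1500 + 0.4555i, |z|^2 = 0.2300
Iter 14: z = -0.2850 + 0.4478i, |z|^2 = 0.2818
Iter 15: z = -0.2193 + 0.3292i, |z|^2 = 0.1564
Iter 16: z = -0.1603 + 0.4401i, |z|^2 = 0.2194
Iter 17: z = -0.2680 + 0.4434i, |z|^2 = 0.2684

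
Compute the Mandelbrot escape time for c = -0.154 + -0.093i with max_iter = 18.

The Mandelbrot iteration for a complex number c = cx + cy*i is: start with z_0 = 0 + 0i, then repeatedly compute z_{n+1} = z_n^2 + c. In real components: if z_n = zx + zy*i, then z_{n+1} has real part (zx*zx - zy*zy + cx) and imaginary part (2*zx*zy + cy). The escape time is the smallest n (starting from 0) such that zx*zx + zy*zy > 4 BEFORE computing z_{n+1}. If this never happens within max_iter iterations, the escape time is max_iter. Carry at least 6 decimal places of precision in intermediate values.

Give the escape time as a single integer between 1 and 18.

z_0 = 0 + 0i, c = -0.1540 + -0.0930i
Iter 1: z = -0.1540 + -0.0930i, |z|^2 = 0.0324
Iter 2: z = -0.1389 + -0.0644i, |z|^2 = 0.0234
Iter 3: z = -0.1388 + -0.0751i, |z|^2 = 0.0249
Iter 4: z = -0.1404 + -0.0721i, |z|^2 = 0.0249
Iter 5: z = -0.1395 + -0.0727i, |z|^2 = 0.0248
Iter 6: z = -0.1398 + -0.0727i, |z|^2 = 0.0248
Iter 7: z = -0.1397 + -0.0727i, |z|^2 = 0.0248
Iter 8: z = -0.1398 + -0.0727i, |z|^2 = 0.0248
Iter 9: z = -0.1398 + -0.0727i, |z|^2 = 0.0248
Iter 10: z = -0.1398 + -0.0727i, |z|^2 = 0.0248
Iter 11: z = -0.1398 + -0.0727i, |z|^2 = 0.0248
Iter 12: z = -0.1398 + -0.0727i, |z|^2 = 0.0248
Iter 13: z = -0.1398 + -0.0727i, |z|^2 = 0.0248
Iter 14: z = -0.1398 + -0.0727i, |z|^2 = 0.0248
Iter 15: z = -0.1398 + -0.0727i, |z|^2 = 0.0248
Iter 16: z = -0.1398 + -0.0727i, |z|^2 = 0.0248
Iter 17: z = -0.1398 + -0.0727i, |z|^2 = 0.0248

Answer: 18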